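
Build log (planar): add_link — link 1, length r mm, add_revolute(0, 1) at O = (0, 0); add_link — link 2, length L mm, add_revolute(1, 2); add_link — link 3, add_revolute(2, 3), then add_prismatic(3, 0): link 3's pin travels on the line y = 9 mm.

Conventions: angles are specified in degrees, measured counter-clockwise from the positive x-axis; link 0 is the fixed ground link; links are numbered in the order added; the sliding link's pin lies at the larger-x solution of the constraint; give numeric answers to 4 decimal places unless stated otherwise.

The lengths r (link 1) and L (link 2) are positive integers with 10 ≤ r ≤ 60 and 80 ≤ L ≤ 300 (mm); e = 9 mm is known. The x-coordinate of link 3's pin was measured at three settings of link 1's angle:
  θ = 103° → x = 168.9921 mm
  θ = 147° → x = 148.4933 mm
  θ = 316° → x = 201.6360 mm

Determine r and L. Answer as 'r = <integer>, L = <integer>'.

constraint per measurement: (x − r cos θ)² + (r sin θ − e)² = L²
subtracting the θ₁ and θ₂ equations cancels the r² and L² terms:
r = (x₁² − x₂²) / (2[(x₁cos θ₁ + e sin θ₁) − (x₂cos θ₂ + e sin θ₂)]) = 36.0001 → r = 36
L² = (x₁ − r cos θ₁)² + (r sin θ₁ − e)² = 32041.0145 → L = 179.0000 → L = 179
check at θ₃=316°: x = 201.6360 (printed 201.6360) ✓

r = 36, L = 179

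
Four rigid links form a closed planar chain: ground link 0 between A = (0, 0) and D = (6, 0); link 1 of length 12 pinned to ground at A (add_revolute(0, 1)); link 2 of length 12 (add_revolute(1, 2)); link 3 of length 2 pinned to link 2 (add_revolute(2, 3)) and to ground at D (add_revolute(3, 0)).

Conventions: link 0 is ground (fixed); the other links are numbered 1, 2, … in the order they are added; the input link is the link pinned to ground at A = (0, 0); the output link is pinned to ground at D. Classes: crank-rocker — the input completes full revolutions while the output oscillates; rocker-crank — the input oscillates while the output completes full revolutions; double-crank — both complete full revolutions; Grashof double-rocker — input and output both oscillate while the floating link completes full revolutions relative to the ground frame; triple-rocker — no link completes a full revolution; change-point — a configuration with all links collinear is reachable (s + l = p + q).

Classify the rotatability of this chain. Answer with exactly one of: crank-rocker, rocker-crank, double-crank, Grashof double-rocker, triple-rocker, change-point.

lengths: ground=6, input=12, coupler=12, output=2
sorted: s=2 (shortest), l=12 (longest), p+q=18
s + l = 14 vs p + q = 18
s + l < p + q (Grashof) with shortest = output link → rocker-crank

rocker-crank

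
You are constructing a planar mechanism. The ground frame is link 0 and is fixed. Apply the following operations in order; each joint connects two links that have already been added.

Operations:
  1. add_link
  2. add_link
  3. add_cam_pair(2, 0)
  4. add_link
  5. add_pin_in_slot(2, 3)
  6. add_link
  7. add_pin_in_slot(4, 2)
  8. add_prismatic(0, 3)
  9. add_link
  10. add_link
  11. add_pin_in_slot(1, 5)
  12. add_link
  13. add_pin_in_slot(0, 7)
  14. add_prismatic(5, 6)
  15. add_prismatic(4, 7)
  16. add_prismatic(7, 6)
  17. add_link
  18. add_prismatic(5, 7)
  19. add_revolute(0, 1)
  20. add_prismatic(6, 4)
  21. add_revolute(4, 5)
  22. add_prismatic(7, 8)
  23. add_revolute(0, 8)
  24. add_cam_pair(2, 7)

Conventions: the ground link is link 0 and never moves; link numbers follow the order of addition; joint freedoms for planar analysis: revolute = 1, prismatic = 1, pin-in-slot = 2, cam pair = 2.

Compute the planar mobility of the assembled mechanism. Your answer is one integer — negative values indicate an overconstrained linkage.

(L,J1,J2)=(1,0,0); link0 fixed
link1: (2,0,0)
link2: (3,0,0)
C 2-0 [J2]: (3,0,1)
link3: (4,0,1)
PS 2-3 [J2]: (4,0,2)
link4: (5,0,2)
PS 4-2 [J2]: (5,0,3)
P 0-3 [J1]: (5,1,3)
link5: (6,1,3)
link6: (7,1,3)
PS 1-5 [J2]: (7,1,4)
link7: (8,1,4)
PS 0-7 [J2]: (8,1,5)
P 5-6 [J1]: (8,2,5)
P 4-7 [J1]: (8,3,5)
P 7-6 [J1]: (8,4,5)
link8: (9,4,5)
P 5-7 [J1]: (9,5,5)
R 0-1 [J1]: (9,6,5)
P 6-4 [J1]: (9,7,5)
R 4-5 [J1]: (9,8,5)
P 7-8 [J1]: (9,9,5)
R 0-8 [J1]: (9,10,5)
C 2-7 [J2]: (9,10,6)
Grübler: 3·8 − 2·10 − 6 = -2

M = -2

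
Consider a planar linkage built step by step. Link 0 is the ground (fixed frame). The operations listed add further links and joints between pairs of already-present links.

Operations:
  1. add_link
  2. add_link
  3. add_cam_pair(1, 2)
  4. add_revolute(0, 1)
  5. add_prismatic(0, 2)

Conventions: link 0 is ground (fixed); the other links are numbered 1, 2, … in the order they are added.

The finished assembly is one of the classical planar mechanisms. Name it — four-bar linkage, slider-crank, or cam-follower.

links: 3 (incl. ground); joints: 1 revolute, 1 prismatic, 1 higher (cam) pair, forming one closed loop
3 links, revolute + prismatic + higher pair in one loop → cam-follower

cam-follower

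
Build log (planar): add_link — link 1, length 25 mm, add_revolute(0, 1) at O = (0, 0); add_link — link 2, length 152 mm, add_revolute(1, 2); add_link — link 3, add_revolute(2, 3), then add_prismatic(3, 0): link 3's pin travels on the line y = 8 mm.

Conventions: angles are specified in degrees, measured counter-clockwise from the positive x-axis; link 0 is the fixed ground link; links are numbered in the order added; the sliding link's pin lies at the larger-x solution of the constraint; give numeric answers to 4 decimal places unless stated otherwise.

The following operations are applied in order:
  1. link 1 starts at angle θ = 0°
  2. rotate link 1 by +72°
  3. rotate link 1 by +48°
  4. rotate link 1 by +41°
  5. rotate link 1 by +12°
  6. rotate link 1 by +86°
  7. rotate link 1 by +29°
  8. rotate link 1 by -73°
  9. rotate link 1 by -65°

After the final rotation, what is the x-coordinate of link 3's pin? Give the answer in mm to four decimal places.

geometry: r = 25 mm, L = 152 mm, e = 8 mm; θ starts at 0°
rotate link 1 by +72°: θ ← 0° +72° = 72°
rotate link 1 by +48°: θ ← 72° +48° = 120°
rotate link 1 by +41°: θ ← 120° +41° = 161°
rotate link 1 by +12°: θ ← 161° +12° = 173°
rotate link 1 by +86°: θ ← 173° +86° = 259°
rotate link 1 by +29°: θ ← 259° +29° = 288°
rotate link 1 by -73°: θ ← 288° -73° = 215°
rotate link 1 by -65°: θ ← 215° -65° = 150°
crank pin P = (r cos θ, r sin θ) = (-21.650635, 12.500000)
h = r sin θ − e = 12.500000 − 8 = 4.500000
x = r cos θ + √(L² − h²) = -21.650635 + 151.933374 = 130.282738

130.2827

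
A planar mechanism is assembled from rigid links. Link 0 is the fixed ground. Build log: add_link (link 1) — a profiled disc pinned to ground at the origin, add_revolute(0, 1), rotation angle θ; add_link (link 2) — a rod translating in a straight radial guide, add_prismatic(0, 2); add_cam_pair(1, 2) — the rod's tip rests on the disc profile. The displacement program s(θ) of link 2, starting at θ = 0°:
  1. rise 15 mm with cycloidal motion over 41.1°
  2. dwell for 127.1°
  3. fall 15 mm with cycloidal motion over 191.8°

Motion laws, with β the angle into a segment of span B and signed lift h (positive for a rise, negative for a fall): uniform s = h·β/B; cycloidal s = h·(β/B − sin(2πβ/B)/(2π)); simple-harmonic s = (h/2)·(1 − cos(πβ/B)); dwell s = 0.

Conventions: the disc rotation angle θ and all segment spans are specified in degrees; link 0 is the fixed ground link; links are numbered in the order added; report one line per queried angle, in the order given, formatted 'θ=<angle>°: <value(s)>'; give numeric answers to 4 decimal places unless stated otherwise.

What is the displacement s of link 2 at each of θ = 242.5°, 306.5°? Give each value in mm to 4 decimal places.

seg 1 [0°–41.1°] cycloidal, h=15: full span → s += 15 → s = 15.0000
seg 2 [41.1°–168.2°] dwell: s stays 15.0000
seg 3 [168.2°–360°] cycloidal, h=-15: θ=242.5° here. β=74.3, B=191.8. -15·(0.3874 − sin(2π·0.3874)/(2π)) = -4.2590 → s = 10.7410
seg 3 [168.2°–360°] cycloidal, h=-15: θ=306.5° here. β=138.3, B=191.8. -15·(0.7211 − sin(2π·0.7211)/(2π)) = -13.1639 → s = 1.8361

θ=242.5°: 10.7410
θ=306.5°: 1.8361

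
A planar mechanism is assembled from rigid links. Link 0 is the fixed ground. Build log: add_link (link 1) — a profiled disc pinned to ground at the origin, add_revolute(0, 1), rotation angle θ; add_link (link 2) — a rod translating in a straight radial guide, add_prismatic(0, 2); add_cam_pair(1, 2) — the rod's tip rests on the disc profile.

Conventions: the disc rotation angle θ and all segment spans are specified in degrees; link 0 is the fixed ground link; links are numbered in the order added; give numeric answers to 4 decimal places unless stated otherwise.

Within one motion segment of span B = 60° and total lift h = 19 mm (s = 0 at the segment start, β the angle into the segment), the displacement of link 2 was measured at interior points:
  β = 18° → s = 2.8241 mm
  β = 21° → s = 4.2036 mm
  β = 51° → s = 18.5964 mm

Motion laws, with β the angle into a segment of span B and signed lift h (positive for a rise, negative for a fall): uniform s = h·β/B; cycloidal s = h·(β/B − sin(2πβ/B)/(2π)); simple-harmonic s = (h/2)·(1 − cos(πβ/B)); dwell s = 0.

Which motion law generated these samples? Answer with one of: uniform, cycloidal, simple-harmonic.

candidates at β/B = r: uniform s = h·r (linear in β); cycloidal s = h·(r − sin(2πr)/(2π)); simple-harmonic s = (h/2)(1 − cos(πr))
β=18°: printed 2.8241 | uniform 5.7000, cycloidal 2.8241, simple-harmonic 3.9160
β=21°: printed 4.2036 | uniform 6.6500, cycloidal 4.2036, simple-harmonic 5.1871
β=51°: printed 18.5964 | uniform 16.1500, cycloidal 18.5964, simple-harmonic 17.9646
only one law matches every sample → cycloidal

cycloidal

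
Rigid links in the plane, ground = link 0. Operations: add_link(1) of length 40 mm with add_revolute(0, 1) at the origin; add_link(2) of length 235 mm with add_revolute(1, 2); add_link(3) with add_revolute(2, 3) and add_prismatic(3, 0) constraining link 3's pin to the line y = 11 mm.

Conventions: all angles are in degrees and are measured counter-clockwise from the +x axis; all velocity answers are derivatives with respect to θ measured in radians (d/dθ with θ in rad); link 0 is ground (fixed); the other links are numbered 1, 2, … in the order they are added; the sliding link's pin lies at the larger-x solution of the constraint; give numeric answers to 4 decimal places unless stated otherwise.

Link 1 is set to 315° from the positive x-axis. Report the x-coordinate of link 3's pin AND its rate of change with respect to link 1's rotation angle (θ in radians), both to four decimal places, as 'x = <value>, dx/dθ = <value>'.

geometry: r = 40 mm, L = 235 mm, e = 11 mm
crank pin P = (r cos θ, r sin θ) = (28.284271, -28.284271)
h = r sin θ − e = -28.284271 − 11 = -39.284271
x = r cos θ + √(L² − h²) = 28.284271 + 231.693215 = 259.977487
dx/dθ = −r sin θ − h·r cos θ/√(L² − h²) (θ in radians; h = -39.284271) = 33.079953

x = 259.9775, dx/dθ = 33.0800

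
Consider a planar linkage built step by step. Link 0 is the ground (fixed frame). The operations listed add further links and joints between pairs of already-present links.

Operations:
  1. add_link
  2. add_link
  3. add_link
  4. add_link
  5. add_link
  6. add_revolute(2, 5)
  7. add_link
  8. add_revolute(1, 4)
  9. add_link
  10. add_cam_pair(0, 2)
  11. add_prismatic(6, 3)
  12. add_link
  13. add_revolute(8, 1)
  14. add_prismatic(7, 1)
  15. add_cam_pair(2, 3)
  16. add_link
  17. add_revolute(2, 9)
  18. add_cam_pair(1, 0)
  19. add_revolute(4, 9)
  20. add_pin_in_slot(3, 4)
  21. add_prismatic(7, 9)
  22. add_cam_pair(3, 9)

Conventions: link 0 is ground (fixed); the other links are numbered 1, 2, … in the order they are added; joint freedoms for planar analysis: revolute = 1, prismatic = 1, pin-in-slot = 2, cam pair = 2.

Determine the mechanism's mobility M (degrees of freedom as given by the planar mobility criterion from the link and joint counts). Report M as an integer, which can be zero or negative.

ground; <1,0,0>
#1 <2,0,0>
#2 <3,0,0>
#3 <4,0,0>
#4 <5,0,0>
#5 <6,0,0>
R:2↔5 J1 <6,1,0>
#6 <7,1,0>
R:1↔4 J1 <7,2,0>
#7 <8,2,0>
C:0↔2 J2 <8,2,1>
P:6↔3 J1 <8,3,1>
#8 <9,3,1>
R:8↔1 J1 <9,4,1>
P:7↔1 J1 <9,5,1>
C:2↔3 J2 <9,5,2>
#9 <10,5,2>
R:2↔9 J1 <10,6,2>
C:1↔0 J2 <10,6,3>
R:4↔9 J1 <10,7,3>
PS:3↔4 J2 <10,7,4>
P:7↔9 J1 <10,8,4>
C:3↔9 J2 <10,8,5>
3×9 − 2×8 − 1×5 = 6

M = 6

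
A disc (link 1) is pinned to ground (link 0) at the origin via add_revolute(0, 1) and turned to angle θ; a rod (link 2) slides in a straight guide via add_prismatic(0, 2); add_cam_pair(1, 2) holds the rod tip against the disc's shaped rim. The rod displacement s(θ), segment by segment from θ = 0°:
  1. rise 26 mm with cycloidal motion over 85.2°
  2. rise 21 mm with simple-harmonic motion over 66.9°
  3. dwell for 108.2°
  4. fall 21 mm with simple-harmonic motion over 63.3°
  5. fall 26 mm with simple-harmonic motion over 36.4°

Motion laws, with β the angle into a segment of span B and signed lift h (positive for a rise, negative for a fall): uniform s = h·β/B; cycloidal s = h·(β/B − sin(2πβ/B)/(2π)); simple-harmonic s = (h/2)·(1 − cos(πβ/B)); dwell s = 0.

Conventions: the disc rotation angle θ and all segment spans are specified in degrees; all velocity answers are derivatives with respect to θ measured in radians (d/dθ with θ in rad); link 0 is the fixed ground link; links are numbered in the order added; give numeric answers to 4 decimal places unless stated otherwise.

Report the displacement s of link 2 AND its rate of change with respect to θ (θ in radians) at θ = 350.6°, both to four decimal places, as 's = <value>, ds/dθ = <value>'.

segment 1 (0° to 85.2°, cycloidal, h = 26) is passed completely: s = 0.0000 + (26) = 26.0000
segment 2 (85.2° to 152.1°, simple-harmonic, h = 21) is passed completely: s = 26.0000 + (21) = 47.0000
segment 3 (152.1° to 260.3°, dwell): s unchanged at 47.0000
segment 4 (260.3° to 323.6°, simple-harmonic, h = -21) is passed completely: s = 47.0000 + (-21) = 26.0000
θ = 350.6° falls in segment 5 (323.6° to 360°, simple-harmonic, h = -26): β = 350.6 − 323.6 = 27°, B = 36.4°; Δs = -26/2·(1 − cos(π·0.7418)) = -21.9513; s = 26.0000 − 21.9513 = 4.0487
velocity in seg [323.6°–360°] (simple-harmonic), θ in radians: β = 27° = 0.4712 rad, B = 36.4° = 0.6353 rad; ds/dθ = (πh/(2B)) sin(πβ/B) = (π·(-26)/(2·0.6353)) sin(π·0.7418) = -46.618477 mm/rad

s = 4.0487, ds/dθ = -46.6185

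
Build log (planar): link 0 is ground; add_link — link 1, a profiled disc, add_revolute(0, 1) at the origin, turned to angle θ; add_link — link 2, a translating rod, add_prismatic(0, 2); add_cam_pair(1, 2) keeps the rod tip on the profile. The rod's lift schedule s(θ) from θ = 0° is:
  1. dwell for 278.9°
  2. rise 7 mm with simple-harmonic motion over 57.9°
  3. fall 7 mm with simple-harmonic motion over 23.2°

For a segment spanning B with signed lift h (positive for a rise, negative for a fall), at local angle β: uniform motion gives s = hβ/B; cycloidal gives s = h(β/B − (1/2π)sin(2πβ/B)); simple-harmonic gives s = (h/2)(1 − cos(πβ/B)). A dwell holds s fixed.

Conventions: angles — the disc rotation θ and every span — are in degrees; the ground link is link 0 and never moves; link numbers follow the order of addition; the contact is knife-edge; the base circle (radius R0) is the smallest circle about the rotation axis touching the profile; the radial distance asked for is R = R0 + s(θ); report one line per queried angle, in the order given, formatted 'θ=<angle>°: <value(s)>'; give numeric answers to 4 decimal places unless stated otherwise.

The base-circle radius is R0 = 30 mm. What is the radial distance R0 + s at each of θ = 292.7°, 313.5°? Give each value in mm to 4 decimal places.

seg 1 [0°–278.9°] dwell: s stays 0.0000
seg 2 [278.9°–336.8°] simple-harmonic, h=7: θ=292.7° here. β=13.8, B=57.9. 7/2·(1 − cos(π·0.2383)) = 0.9362 → s = 0.9362
seg 2 [278.9°–336.8°] simple-harmonic, h=7: θ=313.5° here. β=34.6, B=57.9. 7/2·(1 − cos(π·0.5976)) = 4.5562 → s = 4.5562
θ=292.7°: R = R0 + s = 30 + 0.9362 = 30.9362
θ=313.5°: R = R0 + s = 30 + 4.5562 = 34.5562

θ=292.7°: 30.9362
θ=313.5°: 34.5562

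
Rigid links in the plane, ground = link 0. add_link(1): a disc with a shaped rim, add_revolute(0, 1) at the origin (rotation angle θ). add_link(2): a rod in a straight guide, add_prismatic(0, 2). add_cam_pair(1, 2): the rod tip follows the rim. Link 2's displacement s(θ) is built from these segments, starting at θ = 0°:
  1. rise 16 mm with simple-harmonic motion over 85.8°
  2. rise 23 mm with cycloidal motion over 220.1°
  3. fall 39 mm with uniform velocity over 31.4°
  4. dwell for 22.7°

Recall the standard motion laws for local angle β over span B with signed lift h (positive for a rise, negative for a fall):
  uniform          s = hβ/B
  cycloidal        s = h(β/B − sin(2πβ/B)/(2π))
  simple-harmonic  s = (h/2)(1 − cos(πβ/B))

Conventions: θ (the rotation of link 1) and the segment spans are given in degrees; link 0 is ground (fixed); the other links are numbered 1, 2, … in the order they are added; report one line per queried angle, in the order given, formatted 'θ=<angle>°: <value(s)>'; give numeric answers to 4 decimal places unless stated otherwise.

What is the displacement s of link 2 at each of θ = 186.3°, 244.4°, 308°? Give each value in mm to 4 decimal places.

segment 1 (0° to 85.8°, simple-harmonic, h = 16) is passed completely: s = 0.0000 + (16) = 16.0000
θ = 186.3° falls in segment 2 (85.8° to 305.9°, cycloidal, h = 23): β = 186.3 − 85.8 = 100.5°, B = 220.1°; Δs = 23·(0.4566 − sin(2π·0.4566)/(2π)) = 9.5164; s = 16.0000 + 9.5164 = 25.5164
θ = 244.4° falls in segment 2 (85.8° to 305.9°, cycloidal, h = 23): β = 244.4 − 85.8 = 158.6°, B = 220.1°; Δs = 23·(0.7206 − sin(2π·0.7206)/(2π)) = 20.1716; s = 16.0000 + 20.1716 = 36.1716
segment 2 (85.8° to 305.9°, cycloidal, h = 23) is passed completely: s = 16.0000 + (23) = 39.0000
θ = 308° falls in segment 3 (305.9° to 337.3°, uniform, h = -39): β = 308 − 305.9 = 2.1°, B = 31.4°; Δs = -39·2.1/31.4 = -2.6083; s = 39.0000 − 2.6083 = 36.3917

θ=186.3°: 25.5164
θ=244.4°: 36.1716
θ=308°: 36.3917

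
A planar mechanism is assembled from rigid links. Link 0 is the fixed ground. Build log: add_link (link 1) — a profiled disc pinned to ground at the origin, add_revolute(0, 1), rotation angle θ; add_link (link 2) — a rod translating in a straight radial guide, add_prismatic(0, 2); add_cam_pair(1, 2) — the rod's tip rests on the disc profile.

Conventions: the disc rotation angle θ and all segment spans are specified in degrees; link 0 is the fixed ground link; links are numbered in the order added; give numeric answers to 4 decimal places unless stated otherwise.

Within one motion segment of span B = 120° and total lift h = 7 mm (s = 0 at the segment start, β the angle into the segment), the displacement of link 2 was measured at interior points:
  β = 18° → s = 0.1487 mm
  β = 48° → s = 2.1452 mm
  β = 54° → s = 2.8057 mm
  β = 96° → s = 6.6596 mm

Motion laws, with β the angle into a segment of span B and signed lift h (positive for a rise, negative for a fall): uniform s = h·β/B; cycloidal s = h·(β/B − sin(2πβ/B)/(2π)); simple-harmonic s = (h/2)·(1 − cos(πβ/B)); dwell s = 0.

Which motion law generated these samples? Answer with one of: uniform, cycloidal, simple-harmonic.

candidates at β/B = r: uniform s = h·r (linear in β); cycloidal s = h·(r − sin(2πr)/(2π)); simple-harmonic s = (h/2)(1 − cos(πr))
β=18°: printed 0.1487 | uniform 1.0500, cycloidal 0.1487, simple-harmonic 0.3815
β=48°: printed 2.1452 | uniform 2.8000, cycloidal 2.1452, simple-harmonic 2.4184
β=54°: printed 2.8057 | uniform 3.1500, cycloidal 2.8057, simple-harmonic 2.9525
β=96°: printed 6.6596 | uniform 5.6000, cycloidal 6.6596, simple-harmonic 6.3316
only one law matches every sample → cycloidal

cycloidal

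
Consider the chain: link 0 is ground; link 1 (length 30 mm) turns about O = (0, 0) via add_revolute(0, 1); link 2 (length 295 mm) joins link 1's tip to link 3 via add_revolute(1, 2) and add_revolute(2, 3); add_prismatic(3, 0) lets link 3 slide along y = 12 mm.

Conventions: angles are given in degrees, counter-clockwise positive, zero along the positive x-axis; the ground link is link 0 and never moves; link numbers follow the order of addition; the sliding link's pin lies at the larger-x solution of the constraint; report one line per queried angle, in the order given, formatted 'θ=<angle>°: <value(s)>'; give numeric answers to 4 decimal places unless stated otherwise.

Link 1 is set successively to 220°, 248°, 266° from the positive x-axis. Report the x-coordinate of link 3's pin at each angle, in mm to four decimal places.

geometry: r = 30 mm, L = 295 mm, e = 12 mm
θ=220°: crank pin P = (r cos θ, r sin θ) = (-22.981333, -19.283628)
θ=220°: h = r sin θ − e = -19.283628 − 12 = -31.283628
θ=220°: x = r cos θ + √(L² − h²) = -22.981333 + 293.336555 = 270.355222
θ=248°: crank pin P = (r cos θ, r sin θ) = (-11.238198, -27.815516)
θ=248°: h = r sin θ − e = -27.815516 − 12 = -39.815516
θ=248°: x = r cos θ + √(L² − h²) = -11.238198 + 292.300744 = 281.062546
θ=266°: crank pin P = (r cos θ, r sin θ) = (-2.092694, -29.926922)
θ=266°: h = r sin θ − e = -29.926922 − 12 = -41.926922
θ=266°: x = r cos θ + √(L² − h²) = -2.092694 + 292.005365 = 289.912671

θ=220°: 270.3552
θ=248°: 281.0625
θ=266°: 289.9127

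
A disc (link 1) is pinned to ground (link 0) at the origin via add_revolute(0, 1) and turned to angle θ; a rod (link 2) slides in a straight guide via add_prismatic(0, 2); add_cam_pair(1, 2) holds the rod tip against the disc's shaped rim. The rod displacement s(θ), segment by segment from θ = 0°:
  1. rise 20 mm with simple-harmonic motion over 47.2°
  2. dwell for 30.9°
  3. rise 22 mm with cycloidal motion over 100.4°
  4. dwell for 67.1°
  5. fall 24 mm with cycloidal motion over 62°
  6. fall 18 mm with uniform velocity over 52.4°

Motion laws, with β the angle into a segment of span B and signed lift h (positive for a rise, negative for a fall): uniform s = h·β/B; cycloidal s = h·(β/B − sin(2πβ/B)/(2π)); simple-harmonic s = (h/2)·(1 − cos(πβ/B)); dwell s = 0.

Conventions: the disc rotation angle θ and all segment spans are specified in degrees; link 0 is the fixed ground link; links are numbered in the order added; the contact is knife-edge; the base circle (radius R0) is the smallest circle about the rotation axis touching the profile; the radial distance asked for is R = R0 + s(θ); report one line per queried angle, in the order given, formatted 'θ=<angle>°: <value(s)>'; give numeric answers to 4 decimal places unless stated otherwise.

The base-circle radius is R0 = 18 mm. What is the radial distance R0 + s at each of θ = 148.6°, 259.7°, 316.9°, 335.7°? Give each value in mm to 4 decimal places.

segment 1 (0° to 47.2°, simple-harmonic, h = 20) is passed completely: s = 0.0000 + (20) = 20.0000
segment 2 (47.2° to 78.1°, dwell): s unchanged at 20.0000
θ = 148.6° falls in segment 3 (78.1° to 178.5°, cycloidal, h = 22): β = 148.6 − 78.1 = 70.5°, B = 100.4°; Δs = 22·(0.7022 − sin(2π·0.7022)/(2π)) = 18.7928; s = 20.0000 + 18.7928 = 38.7928
segment 3 (78.1° to 178.5°, cycloidal, h = 22) is passed completely: s = 20.0000 + (22) = 42.0000
segment 4 (178.5° to 245.6°, dwell): s unchanged at 42.0000
θ = 259.7° falls in segment 5 (245.6° to 307.6°, cycloidal, h = -24): β = 259.7 − 245.6 = 14.1°, B = 62°; Δs = -24·(0.2274 − sin(2π·0.2274)/(2π)) = -1.6767; s = 42.0000 − 1.6767 = 40.3233
segment 5 (245.6° to 307.6°, cycloidal, h = -24) is passed completely: s = 42.0000 + (-24) = 18.0000
θ = 316.9° falls in segment 6 (307.6° to 360°, uniform, h = -18): β = 316.9 − 307.6 = 9.3°, B = 52.4°; Δs = -18·9.3/52.4 = -3.1947; s = 18.0000 − 3.1947 = 14.8053
θ = 335.7° falls in segment 6 (307.6° to 360°, uniform, h = -18): β = 335.7 − 307.6 = 28.1°, B = 52.4°; Δs = -18·28.1/52.4 = -9.6527; s = 18.0000 − 9.6527 = 8.3473
θ=148.6°: R = R0 + s = 18 + 38.7928 = 56.7928
θ=259.7°: R = R0 + s = 18 + 40.3233 = 58.3233
θ=316.9°: R = R0 + s = 18 + 14.8053 = 32.8053
θ=335.7°: R = R0 + s = 18 + 8.3473 = 26.3473

θ=148.6°: 56.7928
θ=259.7°: 58.3233
θ=316.9°: 32.8053
θ=335.7°: 26.3473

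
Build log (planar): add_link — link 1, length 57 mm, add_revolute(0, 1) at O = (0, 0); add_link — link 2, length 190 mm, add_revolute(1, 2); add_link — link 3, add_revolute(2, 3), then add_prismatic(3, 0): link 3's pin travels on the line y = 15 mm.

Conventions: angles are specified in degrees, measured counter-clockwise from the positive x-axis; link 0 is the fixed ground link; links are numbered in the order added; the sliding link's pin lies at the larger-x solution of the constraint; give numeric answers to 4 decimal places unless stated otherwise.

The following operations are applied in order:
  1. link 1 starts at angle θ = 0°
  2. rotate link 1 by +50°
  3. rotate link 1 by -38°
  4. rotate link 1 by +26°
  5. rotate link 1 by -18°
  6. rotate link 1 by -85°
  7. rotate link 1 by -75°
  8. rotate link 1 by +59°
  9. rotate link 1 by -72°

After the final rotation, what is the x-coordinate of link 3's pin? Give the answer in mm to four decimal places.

geometry: r = 57 mm, L = 190 mm, e = 15 mm; θ starts at 0°
rotate link 1 by +50°: θ ← 0° +50° = 50°
rotate link 1 by -38°: θ ← 50° -38° = 12°
rotate link 1 by +26°: θ ← 12° +26° = 38°
rotate link 1 by -18°: θ ← 38° -18° = 20°
rotate link 1 by -85°: θ ← 20° -85° = -65°
rotate link 1 by -75°: θ ← -65° -75° = -140°
rotate link 1 by +59°: θ ← -140° +59° = -81°
rotate link 1 by -72°: θ ← -81° -72° = -153°
crank pin P = (r cos θ, r sin θ) = (-50.787372, -25.877458)
h = r sin θ − e = -25.877458 − 15 = -40.877458
x = r cos θ + √(L² − h²) = -50.787372 + 185.550622 = 134.763250

134.7633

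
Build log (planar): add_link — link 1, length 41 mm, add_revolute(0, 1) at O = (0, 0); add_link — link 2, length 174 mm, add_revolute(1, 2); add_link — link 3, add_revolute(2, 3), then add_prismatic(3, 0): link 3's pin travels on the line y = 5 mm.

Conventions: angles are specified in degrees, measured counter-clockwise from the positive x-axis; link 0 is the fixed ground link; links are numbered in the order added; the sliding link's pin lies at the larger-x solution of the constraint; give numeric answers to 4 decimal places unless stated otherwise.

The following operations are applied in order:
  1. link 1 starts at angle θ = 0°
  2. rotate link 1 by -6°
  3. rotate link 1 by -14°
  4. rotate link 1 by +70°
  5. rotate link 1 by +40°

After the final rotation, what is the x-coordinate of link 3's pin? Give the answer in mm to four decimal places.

geometry: r = 41 mm, L = 174 mm, e = 5 mm; θ starts at 0°
rotate link 1 by -6°: θ ← 0° -6° = -6°
rotate link 1 by -14°: θ ← -6° -14° = -20°
rotate link 1 by +70°: θ ← -20° +70° = 50°
rotate link 1 by +40°: θ ← 50° +40° = 90°
crank pin P = (r cos θ, r sin θ) = (0.000000, 41.000000)
h = r sin θ − e = 41.000000 − 5 = 36.000000
x = r cos θ + √(L² − h²) = 0.000000 + 170.235132 = 170.235132

170.2351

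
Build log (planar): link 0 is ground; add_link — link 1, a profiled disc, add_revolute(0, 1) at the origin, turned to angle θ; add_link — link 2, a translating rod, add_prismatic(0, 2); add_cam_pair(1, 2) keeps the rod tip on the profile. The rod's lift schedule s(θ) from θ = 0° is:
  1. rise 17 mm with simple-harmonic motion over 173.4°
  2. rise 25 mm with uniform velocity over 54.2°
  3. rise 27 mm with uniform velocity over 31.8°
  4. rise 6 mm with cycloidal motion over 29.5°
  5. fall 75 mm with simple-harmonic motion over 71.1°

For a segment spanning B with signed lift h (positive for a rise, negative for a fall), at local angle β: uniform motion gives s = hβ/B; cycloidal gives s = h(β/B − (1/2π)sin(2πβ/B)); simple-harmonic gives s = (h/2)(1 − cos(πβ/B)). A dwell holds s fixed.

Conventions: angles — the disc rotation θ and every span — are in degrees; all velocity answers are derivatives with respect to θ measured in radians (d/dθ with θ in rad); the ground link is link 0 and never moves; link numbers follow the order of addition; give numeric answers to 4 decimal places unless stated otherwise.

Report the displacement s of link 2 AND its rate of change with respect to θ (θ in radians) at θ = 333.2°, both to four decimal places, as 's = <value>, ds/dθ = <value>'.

seg 1 [0°–173.4°] simple-harmonic, h=17: full span → s += 17 → s = 17.0000
seg 2 [173.4°–227.6°] uniform, h=25: full span → s += 25 → s = 42.0000
seg 3 [227.6°–259.4°] uniform, h=27: full span → s += 27 → s = 69.0000
seg 4 [259.4°–288.9°] cycloidal, h=6: full span → s += 6 → s = 75.0000
seg 5 [288.9°–360°] simple-harmonic, h=-75: θ=333.2° here. β=44.3, B=71.1. -75/2·(1 − cos(π·0.6231)) = -51.6399 → s = 23.3601
velocity in seg [288.9°–360°] (simple-harmonic), θ in radians: β = 44.3° = 0.7732 rad, B = 71.1° = 1.2409 rad; ds/dθ = (πh/(2B)) sin(πβ/B) = (π·(-75)/(2·1.2409)) sin(π·0.6231) = -87.929190 mm/rad

s = 23.3601, ds/dθ = -87.9292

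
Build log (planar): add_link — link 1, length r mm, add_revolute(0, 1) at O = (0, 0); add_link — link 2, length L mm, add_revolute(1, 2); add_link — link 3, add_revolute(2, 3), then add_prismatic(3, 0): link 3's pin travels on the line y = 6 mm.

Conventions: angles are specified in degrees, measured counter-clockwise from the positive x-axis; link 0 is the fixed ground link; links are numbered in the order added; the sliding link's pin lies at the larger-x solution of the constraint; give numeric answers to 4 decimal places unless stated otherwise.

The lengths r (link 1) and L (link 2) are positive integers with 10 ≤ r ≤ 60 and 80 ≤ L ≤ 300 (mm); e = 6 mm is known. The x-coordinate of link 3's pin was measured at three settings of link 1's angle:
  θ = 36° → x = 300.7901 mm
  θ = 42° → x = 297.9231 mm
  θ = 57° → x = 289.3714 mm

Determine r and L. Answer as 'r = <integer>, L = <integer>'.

constraint per measurement: (x − r cos θ)² + (r sin θ − e)² = L²
subtracting the θ₁ and θ₂ equations cancels the r² and L² terms:
r = (x₁² − x₂²) / (2[(x₁cos θ₁ + e sin θ₁) − (x₂cos θ₂ + e sin θ₂)]) = 40.0003 → r = 40
L² = (x₁ − r cos θ₁)² + (r sin θ₁ − e)² = 72361.0031 → L = 269.0000 → L = 269
check at θ₃=57°: x = 289.3714 (printed 289.3714) ✓

r = 40, L = 269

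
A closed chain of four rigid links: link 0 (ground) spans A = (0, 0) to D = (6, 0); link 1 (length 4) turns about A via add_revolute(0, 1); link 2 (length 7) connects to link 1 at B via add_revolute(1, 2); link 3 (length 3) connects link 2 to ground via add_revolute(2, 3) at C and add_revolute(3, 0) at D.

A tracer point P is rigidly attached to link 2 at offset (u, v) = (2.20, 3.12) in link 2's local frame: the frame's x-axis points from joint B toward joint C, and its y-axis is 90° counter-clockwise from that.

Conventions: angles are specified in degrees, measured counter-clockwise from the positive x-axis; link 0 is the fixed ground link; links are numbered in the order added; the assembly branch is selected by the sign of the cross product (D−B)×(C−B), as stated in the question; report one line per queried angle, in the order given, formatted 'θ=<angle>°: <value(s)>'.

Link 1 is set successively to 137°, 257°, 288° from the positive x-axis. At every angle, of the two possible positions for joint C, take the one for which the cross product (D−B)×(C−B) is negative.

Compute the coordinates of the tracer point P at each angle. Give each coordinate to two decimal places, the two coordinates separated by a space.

A=(0,0), D=(6.00,0)
θ=137°: B = A + 4.00·(cos137°, sin137°) = (-2.9254, 2.7280)
θ=137°: |BD| = 9.3330
θ=137°: circle(B,7.00) ∩ circle(D,3.00): a=6.8094, h=1.6222
θ=137°:   candidates: C₊=(4.0608,2.2890) cross=15.140; C₋=(3.1125,-0.8137) cross=-15.140
θ=137°:   branch - wants cross < 0 → take C=(3.1125,-0.8137) (cross=-15.140)
θ=137°: ex = (C−B)/|BC| = (0.8626,-0.5060); ey = (0.5060,0.8626)
θ=137°: P = B + 2.20·ex + 3.12·ey = (0.5508,4.3060)
θ=257°: B = A + 4.00·(cos257°, sin257°) = (-0.8998, -3.8975)
θ=257°: |BD| = 7.9245
θ=257°: circle(B,7.00) ∩ circle(D,3.00): a=6.4861, h=2.6327
θ=257°:   candidates: C₊=(3.4528,1.5848) cross=20.863; C₋=(6.0424,-2.9997) cross=-20.863
θ=257°:   branch - wants cross < 0 → take C=(6.0424,-2.9997) (cross=-20.863)
θ=257°: ex = (C−B)/|BC| = (0.9917,0.1283); ey = (-0.1283,0.9917)
θ=257°: P = B + 2.20·ex + 3.12·ey = (0.8819,-0.5211)
θ=288°: B = A + 4.00·(cos288°, sin288°) = (1.2361, -3.8042)
θ=288°: |BD| = 6.0965
θ=288°: circle(B,7.00) ∩ circle(D,3.00): a=6.3288, h=2.9910
θ=288°:   candidates: C₊=(4.3152,2.4822) cross=18.235; C₋=(8.0479,-2.1923) cross=-18.235
θ=288°:   branch - wants cross < 0 → take C=(8.0479,-2.1923) (cross=-18.235)
θ=288°: ex = (C−B)/|BC| = (0.9731,0.2303); ey = (-0.2303,0.9731)
θ=288°: P = B + 2.20·ex + 3.12·ey = (2.6585,-0.2615)

θ=137°: 0.55 4.31
θ=257°: 0.88 -0.52
θ=288°: 2.66 -0.26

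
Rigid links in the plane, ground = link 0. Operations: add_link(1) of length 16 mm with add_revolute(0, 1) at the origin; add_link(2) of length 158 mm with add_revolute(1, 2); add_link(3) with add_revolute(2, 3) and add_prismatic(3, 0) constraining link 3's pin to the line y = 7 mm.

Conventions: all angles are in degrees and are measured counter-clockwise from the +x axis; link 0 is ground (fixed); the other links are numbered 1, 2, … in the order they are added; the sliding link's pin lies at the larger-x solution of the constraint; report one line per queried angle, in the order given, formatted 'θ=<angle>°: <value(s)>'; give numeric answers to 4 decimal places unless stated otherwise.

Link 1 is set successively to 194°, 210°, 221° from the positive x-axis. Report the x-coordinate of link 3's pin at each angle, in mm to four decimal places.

geometry: r = 16 mm, L = 158 mm, e = 7 mm
θ=194°: crank pin P = (r cos θ, r sin θ) = (-15.524732, -3.870750)
θ=194°: h = r sin θ − e = -3.870750 − 7 = -10.870750
θ=194°: x = r cos θ + √(L² − h²) = -15.524732 + 157.625591 = 142.100859
θ=210°: crank pin P = (r cos θ, r sin θ) = (-13.856406, -8.000000)
θ=210°: h = r sin θ − e = -8.000000 − 7 = -15.000000
θ=210°: x = r cos θ + √(L² − h²) = -13.856406 + 157.286363 = 143.429957
θ=221°: crank pin P = (r cos θ, r sin θ) = (-12.075353, -10.496944)
θ=221°: h = r sin θ − e = -10.496944 − 7 = -17.496944
θ=221°: x = r cos θ + √(L² − h²) = -12.075353 + 157.028204 = 144.952851

θ=194°: 142.1009
θ=210°: 143.4300
θ=221°: 144.9529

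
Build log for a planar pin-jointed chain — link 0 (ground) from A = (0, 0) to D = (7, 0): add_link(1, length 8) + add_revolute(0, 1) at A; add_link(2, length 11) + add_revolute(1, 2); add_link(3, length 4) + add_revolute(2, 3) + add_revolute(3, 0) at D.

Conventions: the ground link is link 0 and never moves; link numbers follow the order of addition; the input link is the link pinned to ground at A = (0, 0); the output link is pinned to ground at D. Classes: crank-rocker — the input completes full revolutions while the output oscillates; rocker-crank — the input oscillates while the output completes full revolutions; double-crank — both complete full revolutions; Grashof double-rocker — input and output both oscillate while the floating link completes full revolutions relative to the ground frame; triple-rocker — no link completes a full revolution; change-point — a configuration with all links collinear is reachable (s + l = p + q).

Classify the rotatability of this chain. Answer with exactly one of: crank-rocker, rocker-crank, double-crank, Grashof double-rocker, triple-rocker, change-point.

lengths: ground=7, input=8, coupler=11, output=4
sorted: s=4 (shortest), l=11 (longest), p+q=15
s + l = 15 vs p + q = 15
s + l = p + q → change-point (collinear configuration reachable)

change-point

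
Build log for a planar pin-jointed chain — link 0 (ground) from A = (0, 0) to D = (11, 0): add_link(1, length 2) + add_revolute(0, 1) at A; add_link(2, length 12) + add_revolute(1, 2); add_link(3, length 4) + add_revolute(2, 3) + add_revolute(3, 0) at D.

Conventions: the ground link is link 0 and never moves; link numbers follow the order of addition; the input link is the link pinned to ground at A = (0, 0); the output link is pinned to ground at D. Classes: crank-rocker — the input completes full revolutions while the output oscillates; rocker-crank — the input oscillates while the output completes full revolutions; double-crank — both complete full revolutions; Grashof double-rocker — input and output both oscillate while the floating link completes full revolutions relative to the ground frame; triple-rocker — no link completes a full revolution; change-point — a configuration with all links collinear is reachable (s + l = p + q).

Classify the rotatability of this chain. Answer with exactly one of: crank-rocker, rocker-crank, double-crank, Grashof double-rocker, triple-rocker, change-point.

lengths: ground=11, input=2, coupler=12, output=4
sorted: s=2 (shortest), l=12 (longest), p+q=15
s + l = 14 vs p + q = 15
s + l < p + q (Grashof) with shortest = input link → crank-rocker

crank-rocker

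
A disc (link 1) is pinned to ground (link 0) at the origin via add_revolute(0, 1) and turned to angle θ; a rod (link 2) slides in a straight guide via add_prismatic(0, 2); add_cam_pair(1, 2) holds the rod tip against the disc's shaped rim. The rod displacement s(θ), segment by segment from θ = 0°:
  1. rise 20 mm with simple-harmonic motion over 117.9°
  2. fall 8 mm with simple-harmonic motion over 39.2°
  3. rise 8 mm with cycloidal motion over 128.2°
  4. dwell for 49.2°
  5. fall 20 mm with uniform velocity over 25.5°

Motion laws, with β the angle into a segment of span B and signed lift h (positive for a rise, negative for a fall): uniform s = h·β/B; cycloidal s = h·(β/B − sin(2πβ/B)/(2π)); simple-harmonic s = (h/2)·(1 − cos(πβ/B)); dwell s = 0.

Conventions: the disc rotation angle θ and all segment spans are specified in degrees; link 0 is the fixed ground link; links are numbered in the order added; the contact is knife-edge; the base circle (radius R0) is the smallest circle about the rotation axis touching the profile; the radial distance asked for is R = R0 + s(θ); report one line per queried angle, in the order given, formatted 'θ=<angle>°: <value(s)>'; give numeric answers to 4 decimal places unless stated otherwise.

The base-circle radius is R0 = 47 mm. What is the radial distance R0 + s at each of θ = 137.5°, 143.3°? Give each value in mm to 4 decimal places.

segment 1 (0° to 117.9°, simple-harmonic, h = 20) is passed completely: s = 0.0000 + (20) = 20.0000
θ = 137.5° falls in segment 2 (117.9° to 157.1°, simple-harmonic, h = -8): β = 137.5 − 117.9 = 19.6°, B = 39.2°; Δs = -8/2·(1 − cos(π·0.5000)) = -4.0000; s = 20.0000 − 4.0000 = 16.0000
θ = 143.3° falls in segment 2 (117.9° to 157.1°, simple-harmonic, h = -8): β = 143.3 − 117.9 = 25.4°, B = 39.2°; Δs = -8/2·(1 − cos(π·0.6480)) = -5.7931; s = 20.0000 − 5.7931 = 14.2069
θ=137.5°: R = R0 + s = 47 + 16.0000 = 63.0000
θ=143.3°: R = R0 + s = 47 + 14.2069 = 61.2069

θ=137.5°: 63.0000
θ=143.3°: 61.2069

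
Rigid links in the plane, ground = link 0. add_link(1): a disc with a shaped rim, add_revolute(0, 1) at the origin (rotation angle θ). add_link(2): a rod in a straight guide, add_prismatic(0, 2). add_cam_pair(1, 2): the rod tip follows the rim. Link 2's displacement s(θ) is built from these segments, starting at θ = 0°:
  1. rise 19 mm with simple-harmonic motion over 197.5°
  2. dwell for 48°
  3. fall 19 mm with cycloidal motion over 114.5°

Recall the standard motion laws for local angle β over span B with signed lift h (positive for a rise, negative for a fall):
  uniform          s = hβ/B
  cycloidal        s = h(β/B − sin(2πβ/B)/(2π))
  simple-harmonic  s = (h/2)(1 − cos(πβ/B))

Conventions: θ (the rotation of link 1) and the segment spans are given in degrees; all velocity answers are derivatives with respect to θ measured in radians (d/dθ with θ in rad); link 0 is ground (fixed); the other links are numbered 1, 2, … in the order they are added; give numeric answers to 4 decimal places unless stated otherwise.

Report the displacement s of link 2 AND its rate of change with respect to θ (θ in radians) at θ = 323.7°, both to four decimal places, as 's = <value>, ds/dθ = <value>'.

segment 1 (0° to 197.5°, simple-harmonic, h = 19) is passed completely: s = 0.0000 + (19) = 19.0000
segment 2 (197.5° to 245.5°, dwell): s unchanged at 19.0000
θ = 323.7° falls in segment 3 (245.5° to 360°, cycloidal, h = -19): β = 323.7 − 245.5 = 78.2°, B = 114.5°; Δs = -19·(0.6830 − sin(2π·0.6830)/(2π)) = -15.7361; s = 19.0000 − 15.7361 = 3.2639
velocity in seg [245.5°–360°] (cycloidal), θ in radians: β = 78.2° = 1.3648 rad, B = 114.5° = 1.9984 rad; ds/dθ = (h/B)(1 − cos(2πβ/B)) = ((-19)/1.9984)(1 − cos(2π·0.6830)) = -13.394534 mm/rad

s = 3.2639, ds/dθ = -13.3945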